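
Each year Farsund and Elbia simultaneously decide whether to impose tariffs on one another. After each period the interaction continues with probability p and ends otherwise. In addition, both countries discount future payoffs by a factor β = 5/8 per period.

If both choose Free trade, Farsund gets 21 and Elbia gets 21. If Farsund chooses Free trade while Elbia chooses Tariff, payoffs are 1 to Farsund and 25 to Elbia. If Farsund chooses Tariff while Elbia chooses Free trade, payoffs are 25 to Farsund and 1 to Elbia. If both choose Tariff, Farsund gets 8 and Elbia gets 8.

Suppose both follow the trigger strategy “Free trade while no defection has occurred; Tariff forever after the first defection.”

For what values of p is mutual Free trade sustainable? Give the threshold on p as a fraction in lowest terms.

32/85

With continuation probability p and discount β, the effective per-period discount factor is βp.
Grim-trigger IC: βp ≥ (25−21)/(25−8) = 4/17.
So p ≥ (4/17)/(5/8) = 32/85.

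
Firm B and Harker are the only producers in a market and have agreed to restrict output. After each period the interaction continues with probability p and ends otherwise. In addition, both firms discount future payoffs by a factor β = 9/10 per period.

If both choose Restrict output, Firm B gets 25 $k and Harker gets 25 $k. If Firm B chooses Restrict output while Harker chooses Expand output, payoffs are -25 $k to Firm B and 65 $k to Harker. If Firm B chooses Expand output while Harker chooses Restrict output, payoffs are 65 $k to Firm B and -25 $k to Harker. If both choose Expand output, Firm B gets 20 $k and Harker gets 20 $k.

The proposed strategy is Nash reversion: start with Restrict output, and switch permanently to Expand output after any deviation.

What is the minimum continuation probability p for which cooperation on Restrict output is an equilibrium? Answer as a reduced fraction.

With continuation probability p and discount β, the effective per-period discount factor is βp.
Grim-trigger IC: βp ≥ (65−25)/(65−20) = 8/9.
So p ≥ (8/9)/(9/10) = 80/81.

80/81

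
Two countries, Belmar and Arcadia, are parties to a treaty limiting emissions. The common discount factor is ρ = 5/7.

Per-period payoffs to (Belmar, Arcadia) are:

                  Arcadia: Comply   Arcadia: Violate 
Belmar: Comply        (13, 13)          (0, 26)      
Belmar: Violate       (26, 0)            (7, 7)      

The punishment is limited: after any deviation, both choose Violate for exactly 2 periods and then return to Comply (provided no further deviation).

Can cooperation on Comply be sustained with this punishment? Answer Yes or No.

No

IC: ρ+…+ρ^2 ≥ (26−13)/(13−7) = 13/6.
At ρ = 5/7: partial sum = 1.2245 < 2.1667. Cooperation not sustainable.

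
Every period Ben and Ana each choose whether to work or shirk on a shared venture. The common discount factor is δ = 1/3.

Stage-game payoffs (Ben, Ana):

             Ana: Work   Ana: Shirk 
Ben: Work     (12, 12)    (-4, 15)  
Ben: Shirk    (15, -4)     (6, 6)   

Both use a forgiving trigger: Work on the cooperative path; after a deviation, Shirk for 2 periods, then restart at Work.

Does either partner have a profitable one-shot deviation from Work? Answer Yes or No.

Yes

IC: δ+…+δ^2 ≥ (15−12)/(12−6) = 1/2.
At δ = 1/3: partial sum = 0.4444 < 0.5000. Cooperation not sustainable.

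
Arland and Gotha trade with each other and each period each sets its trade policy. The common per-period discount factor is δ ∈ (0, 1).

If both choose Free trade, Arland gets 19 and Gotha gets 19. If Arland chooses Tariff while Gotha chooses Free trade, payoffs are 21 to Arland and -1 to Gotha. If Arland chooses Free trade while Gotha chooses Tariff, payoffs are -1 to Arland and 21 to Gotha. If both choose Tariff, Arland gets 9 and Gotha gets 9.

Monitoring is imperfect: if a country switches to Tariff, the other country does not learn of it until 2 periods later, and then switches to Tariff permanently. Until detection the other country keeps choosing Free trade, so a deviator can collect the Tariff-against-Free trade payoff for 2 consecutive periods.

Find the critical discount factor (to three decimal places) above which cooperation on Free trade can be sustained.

0.408

A deviator earns 21 for 2 periods, then 9 forever; cooperating earns 19 forever. Multiplying the IC by (1−δ):
19 ≥ 21(1−δ^2) + 9δ^2, so 12·δ^2 ≥ 2 and δ^2 ≥ 1/6.
δ ≥ (1/6)^(1/2) ≈ 0.408.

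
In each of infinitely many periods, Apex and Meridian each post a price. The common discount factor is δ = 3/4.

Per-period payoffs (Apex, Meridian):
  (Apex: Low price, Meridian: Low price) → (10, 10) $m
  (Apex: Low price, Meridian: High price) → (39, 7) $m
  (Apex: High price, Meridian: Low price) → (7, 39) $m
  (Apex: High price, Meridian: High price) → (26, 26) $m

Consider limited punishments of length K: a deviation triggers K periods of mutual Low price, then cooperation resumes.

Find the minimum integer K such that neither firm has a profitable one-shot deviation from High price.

No profitable deviation requires (26−10)(δ+…+δ^K) ≥ 39−26, i.e. δ+…+δ^K ≥ 13/16 ≈ 0.8125.
With δ = 3/4, the partial sums are K=1: 0.7500, K=2: 1.3125.
K = 2 is the first length at which the sum reaches 0.8125.

2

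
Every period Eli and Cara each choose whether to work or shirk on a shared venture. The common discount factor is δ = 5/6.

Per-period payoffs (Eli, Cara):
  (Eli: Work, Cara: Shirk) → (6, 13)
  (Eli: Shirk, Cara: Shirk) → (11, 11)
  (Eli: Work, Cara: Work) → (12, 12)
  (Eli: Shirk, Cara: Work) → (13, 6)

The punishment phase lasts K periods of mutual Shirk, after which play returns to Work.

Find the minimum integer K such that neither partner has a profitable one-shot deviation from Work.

IC: δ(1−δ^K)/(1−δ) ≥ (13−12)/(12−11) = 1.
With δ = 5/6: need 1 − δ^K ≥ 1·(1−5/6)/(5/6), i.e. δ^K ≤ 0.8000.
Since (5/6)^1 = 0.8333 and (5/6)^2 = 0.6944, the smallest such K is 2.

2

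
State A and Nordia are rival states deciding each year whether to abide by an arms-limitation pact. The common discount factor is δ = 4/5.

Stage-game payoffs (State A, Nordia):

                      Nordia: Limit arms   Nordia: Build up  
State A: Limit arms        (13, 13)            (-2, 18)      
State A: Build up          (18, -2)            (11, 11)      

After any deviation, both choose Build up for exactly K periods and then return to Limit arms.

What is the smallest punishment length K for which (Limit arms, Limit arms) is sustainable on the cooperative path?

IC: δ(1−δ^K)/(1−δ) ≥ (18−13)/(13−11) = 5/2.
With δ = 4/5: need 1 − δ^K ≥ 5/2·(1−4/5)/(4/5), i.e. δ^K ≤ 0.3750.
Since (4/5)^4 = 0.4096 and (4/5)^5 = 0.3277, the smallest such K is 5.

5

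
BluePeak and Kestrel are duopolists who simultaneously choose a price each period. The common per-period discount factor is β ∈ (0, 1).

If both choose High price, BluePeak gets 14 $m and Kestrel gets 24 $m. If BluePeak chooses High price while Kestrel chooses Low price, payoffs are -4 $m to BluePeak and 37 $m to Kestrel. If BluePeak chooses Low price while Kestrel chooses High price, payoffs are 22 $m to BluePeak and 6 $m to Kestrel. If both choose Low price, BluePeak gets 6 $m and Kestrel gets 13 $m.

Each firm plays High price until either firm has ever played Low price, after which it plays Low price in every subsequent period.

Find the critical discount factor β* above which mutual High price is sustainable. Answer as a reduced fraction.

13/24

For BluePeak: deviation gain 22−14 = 8, per-period punishment loss 14−6 = 8. IC gives β ≥ 8/16 = 1/2.
For Kestrel: gain 13, loss 11 per period, so β ≥ 13/24.
The tighter constraint is Kestrel's, so cooperation needs β ≥ 13/24.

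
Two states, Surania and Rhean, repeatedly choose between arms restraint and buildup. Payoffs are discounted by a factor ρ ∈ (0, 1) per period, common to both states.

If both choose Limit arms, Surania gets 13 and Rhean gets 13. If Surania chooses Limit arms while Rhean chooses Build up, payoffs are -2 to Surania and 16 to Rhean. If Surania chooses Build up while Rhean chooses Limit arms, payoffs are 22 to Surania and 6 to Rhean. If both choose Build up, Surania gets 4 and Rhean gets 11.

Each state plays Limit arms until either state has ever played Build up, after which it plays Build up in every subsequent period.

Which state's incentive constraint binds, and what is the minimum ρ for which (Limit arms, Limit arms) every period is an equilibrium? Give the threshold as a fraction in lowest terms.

Rhean; ρ ≥ 3/5

Surania: cooperation gives 13 each period; deviation gives 22 once then 4 forever.
  13/(1−ρ) ≥ 22 + 4ρ/(1−ρ) ⇒ ρ ≥ 9/18 = 1/2.
Rhean: cooperation gives 13 each period; deviation gives 16 once then 11 forever.
  ρ ≥ 3/5.
Both must hold, so the binding constraint is Rhean's: ρ ≥ 3/5.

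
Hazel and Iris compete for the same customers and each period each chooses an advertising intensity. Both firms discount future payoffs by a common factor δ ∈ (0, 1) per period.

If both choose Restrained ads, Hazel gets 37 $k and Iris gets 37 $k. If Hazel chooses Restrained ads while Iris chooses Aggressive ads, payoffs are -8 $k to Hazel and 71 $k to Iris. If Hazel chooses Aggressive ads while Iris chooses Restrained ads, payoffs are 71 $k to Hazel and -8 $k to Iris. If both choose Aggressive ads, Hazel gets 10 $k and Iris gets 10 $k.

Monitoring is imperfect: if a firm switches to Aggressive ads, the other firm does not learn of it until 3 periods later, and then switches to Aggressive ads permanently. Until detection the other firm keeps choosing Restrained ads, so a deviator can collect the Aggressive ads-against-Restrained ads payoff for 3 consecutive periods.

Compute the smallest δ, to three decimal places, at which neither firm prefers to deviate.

The best deviation is to choose Aggressive ads for all 3 undetected periods, earning 71 each, then 10 forever once detected.
Deviation value: 71(1−δ^3)/(1−δ) + 10δ^3/(1−δ); cooperation value: 37/(1−δ).
IC: 37 ≥ 71(1−δ^3) + 10δ^3 = 71 − 61δ^3.
So δ^3 ≥ 34/61, giving δ ≥ (34/61)^(1/3) ≈ 0.823.

0.823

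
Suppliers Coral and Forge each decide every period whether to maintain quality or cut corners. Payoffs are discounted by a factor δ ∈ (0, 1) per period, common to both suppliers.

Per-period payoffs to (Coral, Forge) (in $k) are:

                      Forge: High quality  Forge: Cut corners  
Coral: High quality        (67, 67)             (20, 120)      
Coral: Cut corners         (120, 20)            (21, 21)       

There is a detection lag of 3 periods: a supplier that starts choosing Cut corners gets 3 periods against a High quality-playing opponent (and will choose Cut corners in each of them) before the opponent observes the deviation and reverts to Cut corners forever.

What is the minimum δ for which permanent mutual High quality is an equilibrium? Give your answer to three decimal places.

0.812

The best deviation is to choose Cut corners for all 3 undetected periods, earning 120 each, then 21 forever once detected.
Deviation value: 120(1−δ^3)/(1−δ) + 21δ^3/(1−δ); cooperation value: 67/(1−δ).
IC: 67 ≥ 120(1−δ^3) + 21δ^3 = 120 − 99δ^3.
So δ^3 ≥ 53/99, giving δ ≥ (53/99)^(1/3) ≈ 0.812.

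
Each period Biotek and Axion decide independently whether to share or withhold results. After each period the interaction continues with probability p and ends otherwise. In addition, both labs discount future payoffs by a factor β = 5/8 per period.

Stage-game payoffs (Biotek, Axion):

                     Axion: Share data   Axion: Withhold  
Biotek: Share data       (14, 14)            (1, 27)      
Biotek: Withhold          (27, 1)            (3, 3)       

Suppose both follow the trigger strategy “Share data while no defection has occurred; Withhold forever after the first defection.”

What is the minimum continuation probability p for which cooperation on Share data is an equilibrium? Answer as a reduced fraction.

Expected continuation weight on next period's payoff is β·p = 5/8·p, which plays the role of the discount factor.
Cooperation requires 5/8·p ≥ (27−14)/(27−3) = 13/24, hence p ≥ 13/15.

13/15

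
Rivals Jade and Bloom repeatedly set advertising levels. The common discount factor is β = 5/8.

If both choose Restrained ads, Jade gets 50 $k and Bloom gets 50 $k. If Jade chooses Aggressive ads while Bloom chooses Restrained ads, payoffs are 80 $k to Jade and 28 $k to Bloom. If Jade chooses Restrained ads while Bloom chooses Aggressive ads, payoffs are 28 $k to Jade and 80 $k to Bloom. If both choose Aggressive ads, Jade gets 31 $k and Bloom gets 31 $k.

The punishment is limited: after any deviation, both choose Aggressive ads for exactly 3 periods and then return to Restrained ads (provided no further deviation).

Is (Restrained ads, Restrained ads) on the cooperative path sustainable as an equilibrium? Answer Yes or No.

No

IC: β+…+β^3 ≥ (80−50)/(50−31) = 30/19.
At β = 5/8: partial sum = 1.2598 < 1.5789. Cooperation not sustainable.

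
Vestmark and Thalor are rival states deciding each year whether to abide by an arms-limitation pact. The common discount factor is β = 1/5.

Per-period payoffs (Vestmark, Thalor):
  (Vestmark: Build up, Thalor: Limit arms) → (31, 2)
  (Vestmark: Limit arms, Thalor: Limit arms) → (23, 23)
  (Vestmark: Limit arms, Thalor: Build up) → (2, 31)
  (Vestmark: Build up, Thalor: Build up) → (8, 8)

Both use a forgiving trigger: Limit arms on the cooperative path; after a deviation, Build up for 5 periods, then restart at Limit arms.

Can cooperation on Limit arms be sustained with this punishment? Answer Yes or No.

No

A one-shot deviation gives 31 now, then 8 for 5 periods, then back to 23.
Gain from deviating: (31−23) today; loss: (23−8) in each of the next 5 periods.
No-deviation condition: (23−8)(β+…+β^5) ≥ 31−23, i.e. β+…+β^5 ≥ 8/15.
At β = 1/5: β+…+β^5 = 0.2499 < 0.5333.
So cooperation is not sustainable.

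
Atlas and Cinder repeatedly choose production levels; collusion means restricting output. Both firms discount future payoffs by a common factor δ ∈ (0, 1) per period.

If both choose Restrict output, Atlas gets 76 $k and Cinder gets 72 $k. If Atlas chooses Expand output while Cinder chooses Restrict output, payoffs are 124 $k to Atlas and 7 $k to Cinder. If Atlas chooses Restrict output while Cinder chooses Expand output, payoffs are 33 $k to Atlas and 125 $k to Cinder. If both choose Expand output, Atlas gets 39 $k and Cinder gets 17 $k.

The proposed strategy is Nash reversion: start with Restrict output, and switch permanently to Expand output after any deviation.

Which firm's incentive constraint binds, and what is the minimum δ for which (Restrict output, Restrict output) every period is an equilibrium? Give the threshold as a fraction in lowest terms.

Atlas; δ ≥ 48/85

Atlas: cooperation gives 76 each period; deviation gives 124 once then 39 forever.
  76/(1−δ) ≥ 124 + 39δ/(1−δ) ⇒ δ ≥ 48/85.
Cinder: cooperation gives 72 each period; deviation gives 125 once then 17 forever.
  δ ≥ 53/108.
Both must hold, so the binding constraint is Atlas's: δ ≥ 48/85.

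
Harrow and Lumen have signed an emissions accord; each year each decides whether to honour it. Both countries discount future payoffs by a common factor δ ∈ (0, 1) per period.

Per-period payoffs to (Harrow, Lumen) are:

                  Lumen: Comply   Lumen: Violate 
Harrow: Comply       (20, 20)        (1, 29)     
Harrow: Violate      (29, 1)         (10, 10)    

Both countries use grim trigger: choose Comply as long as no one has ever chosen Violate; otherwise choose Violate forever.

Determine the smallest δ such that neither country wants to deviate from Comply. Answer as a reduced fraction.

One-period gain from deviating is 29 − 20 = 9. The loss is 20 − 10 = 10 in every subsequent period, with present value 10·δ/(1−δ).
Deviation is unprofitable when 10·δ/(1−δ) ≥ 9, i.e. δ/(1−δ) ≥ 9/10.
Equivalently δ ≥ 9/(9+10) = 9/19.

9/19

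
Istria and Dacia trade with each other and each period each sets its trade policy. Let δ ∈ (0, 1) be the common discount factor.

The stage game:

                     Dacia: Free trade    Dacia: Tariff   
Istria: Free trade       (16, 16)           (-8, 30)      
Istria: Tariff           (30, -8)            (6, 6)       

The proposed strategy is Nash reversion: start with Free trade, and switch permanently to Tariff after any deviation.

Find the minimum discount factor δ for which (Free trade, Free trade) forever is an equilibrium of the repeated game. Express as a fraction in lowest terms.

7/12

Cooperation forever yields 16 each period: 16/(1−δ).
Deviating yields 30 once, then 6 forever: 30 + 6δ/(1−δ).
No profitable deviation requires 16/(1−δ) ≥ 30 + 6δ/(1−δ).
Multiplying by (1−δ): 16 ≥ 30(1−δ) + 6δ = 30 − 24δ.
So 24δ ≥ 14, i.e. δ ≥ 14/24 = 7/12.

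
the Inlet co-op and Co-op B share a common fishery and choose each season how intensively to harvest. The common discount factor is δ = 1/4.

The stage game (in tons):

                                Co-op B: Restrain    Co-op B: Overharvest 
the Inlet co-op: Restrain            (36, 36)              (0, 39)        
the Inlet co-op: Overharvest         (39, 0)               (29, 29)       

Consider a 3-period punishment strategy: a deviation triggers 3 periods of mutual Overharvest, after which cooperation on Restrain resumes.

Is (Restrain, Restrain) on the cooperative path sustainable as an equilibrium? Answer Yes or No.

No

A one-shot deviation gives 39 now, then 29 for 3 periods, then back to 36.
Gain from deviating: (39−36) today; loss: (36−29) in each of the next 3 periods.
No-deviation condition: (36−29)(δ+…+δ^3) ≥ 39−36, i.e. δ+…+δ^3 ≥ 3/7.
At δ = 1/4: δ+…+δ^3 = 0.3281 < 0.4286.
So cooperation is not sustainable.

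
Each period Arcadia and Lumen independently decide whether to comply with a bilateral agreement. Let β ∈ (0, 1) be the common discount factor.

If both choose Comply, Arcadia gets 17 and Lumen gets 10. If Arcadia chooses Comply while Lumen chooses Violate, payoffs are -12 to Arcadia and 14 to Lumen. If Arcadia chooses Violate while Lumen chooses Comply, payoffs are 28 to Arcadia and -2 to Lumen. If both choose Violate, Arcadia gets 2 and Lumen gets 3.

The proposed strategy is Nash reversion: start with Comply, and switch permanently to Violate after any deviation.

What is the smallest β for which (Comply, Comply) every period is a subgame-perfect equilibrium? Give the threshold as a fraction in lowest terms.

Arcadia: cooperation gives 17 each period; deviation gives 28 once then 2 forever.
  17/(1−β) ≥ 28 + 2β/(1−β) ⇒ β ≥ 11/26.
Lumen: cooperation gives 10 each period; deviation gives 14 once then 3 forever.
  β ≥ 4/11.
Both must hold, so the binding constraint is Arcadia's: β ≥ 11/26.

11/26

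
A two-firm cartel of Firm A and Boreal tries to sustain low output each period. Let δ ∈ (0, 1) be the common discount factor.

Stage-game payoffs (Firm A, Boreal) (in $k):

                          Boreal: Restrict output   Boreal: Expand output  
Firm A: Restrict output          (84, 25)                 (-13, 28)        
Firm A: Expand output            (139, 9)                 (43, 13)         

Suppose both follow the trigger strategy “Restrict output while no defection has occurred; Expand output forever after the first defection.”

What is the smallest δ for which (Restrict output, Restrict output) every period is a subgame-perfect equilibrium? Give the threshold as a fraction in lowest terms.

55/96

For Firm A: deviation gain 139−84 = 55, per-period punishment loss 84−43 = 41. IC gives δ ≥ 55/96.
For Boreal: gain 3, loss 12 per period, so δ ≥ 3/15 = 1/5.
The tighter constraint is Firm A's, so cooperation needs δ ≥ 55/96.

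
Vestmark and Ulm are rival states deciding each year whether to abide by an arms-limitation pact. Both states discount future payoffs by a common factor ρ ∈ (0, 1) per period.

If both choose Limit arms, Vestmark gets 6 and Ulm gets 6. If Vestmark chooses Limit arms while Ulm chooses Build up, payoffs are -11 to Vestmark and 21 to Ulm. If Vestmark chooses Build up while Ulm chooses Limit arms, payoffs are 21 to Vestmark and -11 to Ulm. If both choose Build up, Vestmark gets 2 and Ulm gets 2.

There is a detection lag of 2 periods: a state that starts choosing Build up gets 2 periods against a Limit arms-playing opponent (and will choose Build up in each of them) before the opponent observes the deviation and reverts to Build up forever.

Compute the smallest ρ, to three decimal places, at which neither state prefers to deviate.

A deviator earns 21 for 2 periods, then 2 forever; cooperating earns 6 forever. Multiplying the IC by (1−ρ):
6 ≥ 21(1−ρ^2) + 2ρ^2, so 19·ρ^2 ≥ 15 and ρ^2 ≥ 15/19.
ρ ≥ (15/19)^(1/2) ≈ 0.889.

0.889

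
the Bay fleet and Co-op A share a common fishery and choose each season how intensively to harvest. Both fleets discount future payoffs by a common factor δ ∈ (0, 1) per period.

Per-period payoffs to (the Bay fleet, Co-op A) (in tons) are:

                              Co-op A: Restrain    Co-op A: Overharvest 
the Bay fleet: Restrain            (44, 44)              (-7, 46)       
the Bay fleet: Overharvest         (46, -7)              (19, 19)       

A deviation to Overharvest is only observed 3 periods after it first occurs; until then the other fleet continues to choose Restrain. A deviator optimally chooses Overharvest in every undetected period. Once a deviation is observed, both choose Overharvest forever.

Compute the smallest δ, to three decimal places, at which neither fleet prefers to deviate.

0.420

The best deviation is to choose Overharvest for all 3 undetected periods, earning 46 each, then 19 forever once detected.
Deviation value: 46(1−δ^3)/(1−δ) + 19δ^3/(1−δ); cooperation value: 44/(1−δ).
IC: 44 ≥ 46(1−δ^3) + 19δ^3 = 46 − 27δ^3.
So δ^3 ≥ 2/27, giving δ ≥ (2/27)^(1/3) ≈ 0.420.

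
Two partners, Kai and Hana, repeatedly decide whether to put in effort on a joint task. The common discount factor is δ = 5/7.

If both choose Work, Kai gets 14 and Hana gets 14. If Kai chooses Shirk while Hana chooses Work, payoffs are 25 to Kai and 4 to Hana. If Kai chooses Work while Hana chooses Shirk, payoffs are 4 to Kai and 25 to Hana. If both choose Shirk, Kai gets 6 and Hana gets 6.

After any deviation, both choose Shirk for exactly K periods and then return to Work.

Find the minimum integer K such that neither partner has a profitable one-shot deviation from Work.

3

Need Σ_{k=1}^{K} δ^k ≥ (25−14)/(14−6) = 1.3750 at δ = 5/7.
At K = 2 the sum is 1.2245 < 1.3750; at K = 3 it is 1.5889 ≥ 1.3750.
So the minimum punishment length is K = 3.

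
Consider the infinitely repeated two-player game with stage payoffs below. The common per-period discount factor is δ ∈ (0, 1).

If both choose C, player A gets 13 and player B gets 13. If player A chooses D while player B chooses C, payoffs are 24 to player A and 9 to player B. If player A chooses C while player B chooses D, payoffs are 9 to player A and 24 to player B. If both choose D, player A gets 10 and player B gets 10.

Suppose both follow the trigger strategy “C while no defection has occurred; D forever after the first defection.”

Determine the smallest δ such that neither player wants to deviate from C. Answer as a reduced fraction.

One-period gain from deviating is 24 − 13 = 11. The loss is 13 − 10 = 3 in every subsequent period, with present value 3·δ/(1−δ).
Deviation is unprofitable when 3·δ/(1−δ) ≥ 11, i.e. δ/(1−δ) ≥ 11/3.
Equivalently δ ≥ 11/(11+3) = 11/14.

11/14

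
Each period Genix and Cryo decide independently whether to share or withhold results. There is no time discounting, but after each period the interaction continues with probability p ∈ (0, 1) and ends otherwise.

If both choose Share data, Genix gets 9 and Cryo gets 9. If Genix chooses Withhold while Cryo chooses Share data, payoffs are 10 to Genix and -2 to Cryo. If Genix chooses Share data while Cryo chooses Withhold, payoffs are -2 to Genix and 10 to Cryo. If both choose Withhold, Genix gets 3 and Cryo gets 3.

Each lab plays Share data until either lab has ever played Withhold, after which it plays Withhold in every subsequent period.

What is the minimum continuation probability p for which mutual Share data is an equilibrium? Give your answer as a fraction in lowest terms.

1/7

With no time discounting, the continuation probability p plays the role of the discount factor.
Grim-trigger IC: 9/(1−p) ≥ 10 + 3p/(1−p) ⇒ p ≥ (10−9)/(10−3) = 1/7.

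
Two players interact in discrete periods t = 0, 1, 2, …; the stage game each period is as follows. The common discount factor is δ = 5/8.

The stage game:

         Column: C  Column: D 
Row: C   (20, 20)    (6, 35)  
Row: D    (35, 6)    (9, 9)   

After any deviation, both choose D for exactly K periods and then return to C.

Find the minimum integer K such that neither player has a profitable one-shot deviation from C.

Need Σ_{k=1}^{K} δ^k ≥ (35−20)/(20−9) = 1.3636 at δ = 5/8.
At K = 3 the sum is 1.2598 < 1.3636; at K = 4 it is 1.4124 ≥ 1.3636.
So the minimum punishment length is K = 4.

4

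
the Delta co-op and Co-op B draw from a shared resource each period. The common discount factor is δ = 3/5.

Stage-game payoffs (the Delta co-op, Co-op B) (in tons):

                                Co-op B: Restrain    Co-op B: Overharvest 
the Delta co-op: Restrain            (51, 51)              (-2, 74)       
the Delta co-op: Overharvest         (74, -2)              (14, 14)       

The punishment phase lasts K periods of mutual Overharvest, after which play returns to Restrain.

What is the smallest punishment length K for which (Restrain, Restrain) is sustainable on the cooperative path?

2

Need Σ_{k=1}^{K} δ^k ≥ (74−51)/(51−14) = 0.6216 at δ = 3/5.
At K = 1 the sum is 0.6000 < 0.6216; at K = 2 it is 0.9600 ≥ 0.6216.
So the minimum punishment length is K = 2.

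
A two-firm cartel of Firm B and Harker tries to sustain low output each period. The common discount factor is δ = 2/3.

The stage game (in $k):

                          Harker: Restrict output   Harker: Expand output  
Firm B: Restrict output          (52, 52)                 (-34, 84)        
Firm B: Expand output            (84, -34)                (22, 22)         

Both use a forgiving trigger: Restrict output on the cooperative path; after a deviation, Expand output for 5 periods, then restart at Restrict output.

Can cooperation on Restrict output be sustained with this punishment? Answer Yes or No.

Yes

A one-shot deviation gives 84 now, then 22 for 5 periods, then back to 52.
Gain from deviating: (84−52) today; loss: (52−22) in each of the next 5 periods.
No-deviation condition: (52−22)(δ+…+δ^5) ≥ 84−52, i.e. δ+…+δ^5 ≥ 16/15.
At δ = 2/3: δ+…+δ^5 = 1.7366 ≥ 1.0667.
So cooperation is sustainable.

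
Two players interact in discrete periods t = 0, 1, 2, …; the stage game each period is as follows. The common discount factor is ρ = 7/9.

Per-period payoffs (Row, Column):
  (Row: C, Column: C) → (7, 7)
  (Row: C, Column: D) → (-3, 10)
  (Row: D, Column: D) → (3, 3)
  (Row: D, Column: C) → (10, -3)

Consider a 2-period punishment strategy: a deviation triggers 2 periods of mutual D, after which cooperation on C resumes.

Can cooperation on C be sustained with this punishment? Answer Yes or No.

Yes

Comparing payoff streams over the 3 periods until play realigns: cooperate → 7(1+ρ+…+ρ^2); deviate → 10 + 3(ρ+…+ρ^2).
Cooperation is sustained iff (7−3)(ρ+…+ρ^2) ≥ 10−7.
ρ+…+ρ^2 = 7/9·(1−(7/9)^2)/(1−7/9) = 1.3827, and (10−7)/(7−3) = 0.7500.
1.3827 ≥ 0.7500, so cooperation is sustainable.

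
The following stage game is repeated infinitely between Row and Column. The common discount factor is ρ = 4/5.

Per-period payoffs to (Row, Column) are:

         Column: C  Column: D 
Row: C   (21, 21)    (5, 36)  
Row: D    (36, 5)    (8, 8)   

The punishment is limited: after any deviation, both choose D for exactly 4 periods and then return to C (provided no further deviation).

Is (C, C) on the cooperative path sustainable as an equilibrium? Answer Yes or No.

Yes

A one-shot deviation gives 36 now, then 8 for 4 periods, then back to 21.
Gain from deviating: (36−21) today; loss: (21−8) in each of the next 4 periods.
No-deviation condition: (21−8)(ρ+…+ρ^4) ≥ 36−21, i.e. ρ+…+ρ^4 ≥ 15/13.
At ρ = 4/5: ρ+…+ρ^4 = 2.3616 ≥ 1.1538.
So cooperation is sustainable.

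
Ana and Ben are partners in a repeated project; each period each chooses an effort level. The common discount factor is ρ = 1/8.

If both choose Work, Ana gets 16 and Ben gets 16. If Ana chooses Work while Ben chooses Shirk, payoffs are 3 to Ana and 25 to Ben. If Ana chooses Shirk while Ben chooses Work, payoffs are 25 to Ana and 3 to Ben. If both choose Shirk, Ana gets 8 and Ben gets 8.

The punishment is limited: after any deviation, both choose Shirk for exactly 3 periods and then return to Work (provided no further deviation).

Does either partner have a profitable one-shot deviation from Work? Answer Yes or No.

A one-shot deviation gives 25 now, then 8 for 3 periods, then back to 16.
Gain from deviating: (25−16) today; loss: (16−8) in each of the next 3 periods.
No-deviation condition: (16−8)(ρ+…+ρ^3) ≥ 25−16, i.e. ρ+…+ρ^3 ≥ 9/8.
At ρ = 1/8: ρ+…+ρ^3 = 0.1426 < 1.1250.
So cooperation is not sustainable.

Yes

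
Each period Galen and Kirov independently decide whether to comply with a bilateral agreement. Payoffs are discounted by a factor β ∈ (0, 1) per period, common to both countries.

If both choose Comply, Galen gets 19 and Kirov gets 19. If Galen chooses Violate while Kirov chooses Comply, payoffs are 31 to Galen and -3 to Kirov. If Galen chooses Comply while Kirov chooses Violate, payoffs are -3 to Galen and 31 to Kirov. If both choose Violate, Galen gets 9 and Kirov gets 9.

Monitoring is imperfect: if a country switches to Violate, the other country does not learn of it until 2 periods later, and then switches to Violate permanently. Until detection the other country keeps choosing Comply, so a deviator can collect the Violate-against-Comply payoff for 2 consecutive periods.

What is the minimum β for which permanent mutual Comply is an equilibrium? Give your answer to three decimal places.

0.739

Deviating for the 2 undetected periods gains 31−19 = 12 per period over cooperation, then loses 19−9 = 10 per period forever once punishment starts.
Gain: 12(1 + β + … + β^1); loss: 10·β^2/(1−β).
No profitable deviation ⇔ 12(1−β^2) ≤ 10·β^2, i.e. β^2 ≥ 12/(12+10) = 6/11.
Hence β ≥ (6/11)^(1/2) ≈ 0.739.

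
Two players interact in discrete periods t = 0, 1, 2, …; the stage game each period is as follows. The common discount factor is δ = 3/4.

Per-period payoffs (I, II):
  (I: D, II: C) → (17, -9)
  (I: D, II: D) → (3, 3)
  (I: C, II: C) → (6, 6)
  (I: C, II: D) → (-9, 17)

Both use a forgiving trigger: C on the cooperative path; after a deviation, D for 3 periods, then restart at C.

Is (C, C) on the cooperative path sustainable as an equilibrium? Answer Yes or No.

No

Comparing payoff streams over the 4 periods until play realigns: cooperate → 6(1+δ+…+δ^3); deviate → 17 + 3(δ+…+δ^3).
Cooperation is sustained iff (6−3)(δ+…+δ^3) ≥ 17−6.
δ+…+δ^3 = 3/4·(1−(3/4)^3)/(1−3/4) = 1.7344, and (17−6)/(6−3) = 3.6667.
1.7344 < 3.6667, so cooperation is not sustainable.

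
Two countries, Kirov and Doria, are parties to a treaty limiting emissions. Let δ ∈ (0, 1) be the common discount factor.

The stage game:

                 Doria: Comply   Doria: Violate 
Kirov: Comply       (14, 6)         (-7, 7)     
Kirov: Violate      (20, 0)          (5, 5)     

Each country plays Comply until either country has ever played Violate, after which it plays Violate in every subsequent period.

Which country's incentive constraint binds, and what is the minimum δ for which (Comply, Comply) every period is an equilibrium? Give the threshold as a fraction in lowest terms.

Doria; δ ≥ 1/2

For Kirov: deviation gain 20−14 = 6, per-period punishment loss 14−5 = 9. IC gives δ ≥ 6/15 = 2/5.
For Doria: gain 1, loss 1 per period, so δ ≥ 1/2.
The tighter constraint is Doria's, so cooperation needs δ ≥ 1/2.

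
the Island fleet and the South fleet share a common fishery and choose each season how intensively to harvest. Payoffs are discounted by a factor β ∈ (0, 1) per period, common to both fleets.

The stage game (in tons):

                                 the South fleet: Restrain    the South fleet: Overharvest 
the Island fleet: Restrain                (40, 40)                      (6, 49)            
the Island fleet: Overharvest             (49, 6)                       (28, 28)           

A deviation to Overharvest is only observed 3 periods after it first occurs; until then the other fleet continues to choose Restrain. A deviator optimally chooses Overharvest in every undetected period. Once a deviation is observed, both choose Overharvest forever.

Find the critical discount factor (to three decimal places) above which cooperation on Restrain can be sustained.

0.754

A deviator earns 49 for 3 periods, then 28 forever; cooperating earns 40 forever. Multiplying the IC by (1−β):
40 ≥ 49(1−β^3) + 28β^3, so 21·β^3 ≥ 9 and β^3 ≥ 3/7.
β ≥ (3/7)^(1/3) ≈ 0.754.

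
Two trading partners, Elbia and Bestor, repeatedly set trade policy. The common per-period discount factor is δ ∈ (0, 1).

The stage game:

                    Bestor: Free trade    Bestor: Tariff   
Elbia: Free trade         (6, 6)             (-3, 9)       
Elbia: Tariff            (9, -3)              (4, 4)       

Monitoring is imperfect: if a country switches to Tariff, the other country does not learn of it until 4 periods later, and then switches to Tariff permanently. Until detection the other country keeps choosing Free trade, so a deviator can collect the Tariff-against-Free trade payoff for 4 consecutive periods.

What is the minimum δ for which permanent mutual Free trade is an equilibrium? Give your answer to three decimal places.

0.880

The best deviation is to choose Tariff for all 4 undetected periods, earning 9 each, then 4 forever once detected.
Deviation value: 9(1−δ^4)/(1−δ) + 4δ^4/(1−δ); cooperation value: 6/(1−δ).
IC: 6 ≥ 9(1−δ^4) + 4δ^4 = 9 − 5δ^4.
So δ^4 ≥ 3/5, giving δ ≥ (3/5)^(1/4) ≈ 0.880.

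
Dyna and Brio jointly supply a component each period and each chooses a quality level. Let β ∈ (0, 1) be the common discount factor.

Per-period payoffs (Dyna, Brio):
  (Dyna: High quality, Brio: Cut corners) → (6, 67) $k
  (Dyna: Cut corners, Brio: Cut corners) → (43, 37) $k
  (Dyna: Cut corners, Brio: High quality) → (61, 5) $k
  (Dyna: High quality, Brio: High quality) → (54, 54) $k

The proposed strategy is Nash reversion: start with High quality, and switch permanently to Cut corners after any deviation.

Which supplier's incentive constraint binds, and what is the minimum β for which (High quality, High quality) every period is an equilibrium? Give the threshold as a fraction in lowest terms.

Dyna: cooperation gives 54 each period; deviation gives 61 once then 43 forever.
  54/(1−β) ≥ 61 + 43β/(1−β) ⇒ β ≥ 7/18.
Brio: cooperation gives 54 each period; deviation gives 67 once then 37 forever.
  β ≥ 13/30.
Both must hold, so the binding constraint is Brio's: β ≥ 13/30.

Brio; β ≥ 13/30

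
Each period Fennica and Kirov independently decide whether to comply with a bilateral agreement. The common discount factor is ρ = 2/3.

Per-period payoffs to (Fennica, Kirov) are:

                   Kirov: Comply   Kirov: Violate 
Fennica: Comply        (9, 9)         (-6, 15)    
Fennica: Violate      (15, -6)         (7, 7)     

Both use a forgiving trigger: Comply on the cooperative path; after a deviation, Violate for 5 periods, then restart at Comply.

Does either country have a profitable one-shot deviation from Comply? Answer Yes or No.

Comparing payoff streams over the 6 periods until play realigns: cooperate → 9(1+ρ+…+ρ^5); deviate → 15 + 7(ρ+…+ρ^5).
Cooperation is sustained iff (9−7)(ρ+…+ρ^5) ≥ 15−9.
ρ+…+ρ^5 = 2/3·(1−(2/3)^5)/(1−2/3) = 1.7366, and (15−9)/(9−7) = 3.0000.
1.7366 < 3.0000, so cooperation is not sustainable.

Yes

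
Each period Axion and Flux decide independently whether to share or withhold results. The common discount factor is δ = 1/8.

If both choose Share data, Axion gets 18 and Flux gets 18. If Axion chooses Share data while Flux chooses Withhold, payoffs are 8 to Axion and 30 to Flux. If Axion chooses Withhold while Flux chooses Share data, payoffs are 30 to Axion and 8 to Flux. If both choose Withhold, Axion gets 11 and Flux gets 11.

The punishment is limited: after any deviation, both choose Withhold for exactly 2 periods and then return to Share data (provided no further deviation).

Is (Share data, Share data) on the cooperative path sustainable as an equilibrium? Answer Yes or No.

Comparing payoff streams over the 3 periods until play realigns: cooperate → 18(1+δ+…+δ^2); deviate → 30 + 11(δ+…+δ^2).
Cooperation is sustained iff (18−11)(δ+…+δ^2) ≥ 30−18.
δ+…+δ^2 = 1/8·(1−(1/8)^2)/(1−1/8) = 0.1406, and (30−18)/(18−11) = 1.7143.
0.1406 < 1.7143, so cooperation is not sustainable.

No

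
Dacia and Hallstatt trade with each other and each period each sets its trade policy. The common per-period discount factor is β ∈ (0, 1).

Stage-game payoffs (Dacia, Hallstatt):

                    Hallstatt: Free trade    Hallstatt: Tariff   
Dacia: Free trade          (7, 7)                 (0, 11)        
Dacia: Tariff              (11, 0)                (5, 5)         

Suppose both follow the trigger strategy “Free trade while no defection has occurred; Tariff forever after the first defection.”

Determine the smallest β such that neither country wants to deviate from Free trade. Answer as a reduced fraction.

2/3

Under grim trigger the critical discount factor is (T−C)/(T−P) with T = 11, C = 7, P = 5.
β* = (11−7)/(11−5) = 4/6 = 2/3.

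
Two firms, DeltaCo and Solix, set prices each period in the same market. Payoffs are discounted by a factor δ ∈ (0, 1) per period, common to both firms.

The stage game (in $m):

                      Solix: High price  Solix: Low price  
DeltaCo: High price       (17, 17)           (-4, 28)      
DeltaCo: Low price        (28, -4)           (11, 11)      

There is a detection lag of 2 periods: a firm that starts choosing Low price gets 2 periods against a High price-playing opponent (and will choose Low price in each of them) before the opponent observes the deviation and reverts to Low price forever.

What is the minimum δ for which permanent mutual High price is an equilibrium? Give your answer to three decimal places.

0.804

A deviator earns 28 for 2 periods, then 11 forever; cooperating earns 17 forever. Multiplying the IC by (1−δ):
17 ≥ 28(1−δ^2) + 11δ^2, so 17·δ^2 ≥ 11 and δ^2 ≥ 11/17.
δ ≥ (11/17)^(1/2) ≈ 0.804.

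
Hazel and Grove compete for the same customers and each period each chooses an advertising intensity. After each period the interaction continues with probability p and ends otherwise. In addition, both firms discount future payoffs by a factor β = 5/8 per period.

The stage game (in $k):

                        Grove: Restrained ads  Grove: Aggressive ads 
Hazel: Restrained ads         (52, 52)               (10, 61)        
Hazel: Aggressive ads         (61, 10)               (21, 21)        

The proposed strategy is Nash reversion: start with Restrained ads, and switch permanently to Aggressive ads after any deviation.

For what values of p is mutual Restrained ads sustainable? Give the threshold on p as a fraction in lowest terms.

9/25

With continuation probability p and discount β, the effective per-period discount factor is βp.
Grim-trigger IC: βp ≥ (61−52)/(61−21) = 9/40.
So p ≥ (9/40)/(5/8) = 9/25.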